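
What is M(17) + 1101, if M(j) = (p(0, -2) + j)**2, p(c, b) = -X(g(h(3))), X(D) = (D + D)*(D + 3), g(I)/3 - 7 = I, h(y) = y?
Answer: 3854470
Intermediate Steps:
g(I) = 21 + 3*I
X(D) = 2*D*(3 + D) (X(D) = (2*D)*(3 + D) = 2*D*(3 + D))
p(c, b) = -1980 (p(c, b) = -2*(21 + 3*3)*(3 + (21 + 3*3)) = -2*(21 + 9)*(3 + (21 + 9)) = -2*30*(3 + 30) = -2*30*33 = -1*1980 = -1980)
M(j) = (-1980 + j)**2
M(17) + 1101 = (-1980 + 17)**2 + 1101 = (-1963)**2 + 1101 = 3853369 + 1101 = 3854470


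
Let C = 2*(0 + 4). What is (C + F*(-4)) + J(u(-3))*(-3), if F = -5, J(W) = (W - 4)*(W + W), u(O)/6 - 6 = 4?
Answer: -20132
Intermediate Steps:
C = 8 (C = 2*4 = 8)
u(O) = 60 (u(O) = 36 + 6*4 = 36 + 24 = 60)
J(W) = 2*W*(-4 + W) (J(W) = (-4 + W)*(2*W) = 2*W*(-4 + W))
(C + F*(-4)) + J(u(-3))*(-3) = (8 - 5*(-4)) + (2*60*(-4 + 60))*(-3) = (8 + 20) + (2*60*56)*(-3) = 28 + 6720*(-3) = 28 - 20160 = -20132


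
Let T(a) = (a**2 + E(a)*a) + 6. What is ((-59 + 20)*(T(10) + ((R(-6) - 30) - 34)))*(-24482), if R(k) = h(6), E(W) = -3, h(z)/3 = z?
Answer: 28643940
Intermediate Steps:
h(z) = 3*z
R(k) = 18 (R(k) = 3*6 = 18)
T(a) = 6 + a**2 - 3*a (T(a) = (a**2 - 3*a) + 6 = 6 + a**2 - 3*a)
((-59 + 20)*(T(10) + ((R(-6) - 30) - 34)))*(-24482) = ((-59 + 20)*((6 + 10**2 - 3*10) + ((18 - 30) - 34)))*(-24482) = -39*((6 + 100 - 30) + (-12 - 34))*(-24482) = -39*(76 - 46)*(-24482) = -39*30*(-24482) = -1170*(-24482) = 28643940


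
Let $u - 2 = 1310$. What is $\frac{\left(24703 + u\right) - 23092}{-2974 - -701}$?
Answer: $- \frac{2923}{2273} \approx -1.286$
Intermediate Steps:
$u = 1312$ ($u = 2 + 1310 = 1312$)
$\frac{\left(24703 + u\right) - 23092}{-2974 - -701} = \frac{\left(24703 + 1312\right) - 23092}{-2974 - -701} = \frac{26015 - 23092}{-2974 + \left(-4375 + 5076\right)} = \frac{2923}{-2974 + 701} = \frac{2923}{-2273} = 2923 \left(- \frac{1}{2273}\right) = - \frac{2923}{2273}$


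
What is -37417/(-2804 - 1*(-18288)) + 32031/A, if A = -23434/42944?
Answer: -10649863396877/181426028 ≈ -58701.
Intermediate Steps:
A = -11717/21472 (A = -23434*1/42944 = -11717/21472 ≈ -0.54569)
-37417/(-2804 - 1*(-18288)) + 32031/A = -37417/(-2804 - 1*(-18288)) + 32031/(-11717/21472) = -37417/(-2804 + 18288) + 32031*(-21472/11717) = -37417/15484 - 687769632/11717 = -10649863396877/181426028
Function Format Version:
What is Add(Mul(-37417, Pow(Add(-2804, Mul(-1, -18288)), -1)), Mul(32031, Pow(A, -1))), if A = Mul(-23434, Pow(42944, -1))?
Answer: Rational(-10649863396877, 181426028) ≈ -58701.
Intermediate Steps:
A = Rational(-11717, 21472) (A = Mul(-23434, Rational(1, 42944)) = Rational(-11717, 21472) ≈ -0.54569)
Add(Mul(-37417, Pow(Add(-2804, Mul(-1, -18288)), -1)), Mul(32031, Pow(A, -1))) = Add(Mul(-37417, Pow(Add(-2804, Mul(-1, -18288)), -1)), Mul(32031, Pow(Rational(-11717, 21472), -1))) = Add(Mul(-37417, Pow(Add(-2804, 18288), -1)), Mul(32031, Rational(-21472, 11717))) = Add(Mul(-37417, Pow(15484, -1)), Rational(-687769632, 11717)) = Add(Mul(-37417, Rational(1, 15484)), Rational(-687769632, 11717)) = Add(Rational(-37417, 15484), Rational(-687769632, 11717)) = Rational(-10649863396877, 181426028)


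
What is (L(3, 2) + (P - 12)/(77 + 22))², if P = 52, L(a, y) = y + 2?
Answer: 190096/9801 ≈ 19.396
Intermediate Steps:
L(a, y) = 2 + y
(L(3, 2) + (P - 12)/(77 + 22))² = ((2 + 2) + (52 - 12)/(77 + 22))² = (4 + 40/99)² = (436/99)² = 190096/9801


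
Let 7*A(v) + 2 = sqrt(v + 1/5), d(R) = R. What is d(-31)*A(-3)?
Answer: 62/7 - 31*I*sqrt(70)/35 ≈ 8.8571 - 7.4104*I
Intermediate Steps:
A(v) = -2/7 + sqrt(1/5 + v)/7 (A(v) = -2/7 + sqrt(v + 1/5)/7 = -2/7 + sqrt(1/5 + v)/7)
d(-31)*A(-3) = -31*(-2/7 + sqrt(5 + 25*(-3))/35) = -31*(-2/7 + sqrt(5 - 75)/35) = -31*(-2/7 + sqrt(-70)/35) = -31*(-2/7 + (I*sqrt(70))/35) = -31*(-2/7 + I*sqrt(70)/35) = 62/7 - 31*I*sqrt(70)/35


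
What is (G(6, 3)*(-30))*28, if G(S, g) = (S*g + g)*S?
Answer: -105840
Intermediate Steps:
G(S, g) = S*(g + S*g) (G(S, g) = (g + S*g)*S = S*(g + S*g))
(G(6, 3)*(-30))*28 = ((6*3*(1 + 6))*(-30))*28 = ((6*3*7)*(-30))*28 = (126*(-30))*28 = -3780*28 = -105840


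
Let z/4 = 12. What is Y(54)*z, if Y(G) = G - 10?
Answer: 2112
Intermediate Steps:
z = 48 (z = 4*12 = 48)
Y(G) = -10 + G
Y(54)*z = (-10 + 54)*48 = 44*48 = 2112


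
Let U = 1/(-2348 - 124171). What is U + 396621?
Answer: 50180092298/126519 ≈ 3.9662e+5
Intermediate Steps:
U = -1/126519 (U = 1/(-126519) = -1/126519 ≈ -7.9039e-6)
U + 396621 = -1/126519 + 396621 = 50180092298/126519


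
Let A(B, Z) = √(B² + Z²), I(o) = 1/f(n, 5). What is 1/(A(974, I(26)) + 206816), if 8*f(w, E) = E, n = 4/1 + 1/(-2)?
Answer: 1292600/267324432359 - 5*√5929241/534648864718 ≈ 4.8126e-6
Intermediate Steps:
n = 7/2 (n = 4*1 + 1*(-½) = 4 - ½ = 7/2 ≈ 3.5000)
f(w, E) = E/8
I(o) = 8/5 (I(o) = 1/((⅛)*5) = 1/(5/8) = 8/5)
1/(A(974, I(26)) + 206816) = 1/(√(974² + (8/5)²) + 206816) = 1/(√(948676 + 64/25) + 206816) = 1/(√(23716964/25) + 206816) = 1/(2*√5929241/5 + 206816) = 1/(206816 + 2*√5929241/5)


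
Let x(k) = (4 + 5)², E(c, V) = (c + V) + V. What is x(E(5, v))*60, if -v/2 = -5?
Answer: 4860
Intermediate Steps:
v = 10 (v = -2*(-5) = 10)
E(c, V) = c + 2*V (E(c, V) = (V + c) + V = c + 2*V)
x(k) = 81 (x(k) = 9² = 81)
x(E(5, v))*60 = 81*60 = 4860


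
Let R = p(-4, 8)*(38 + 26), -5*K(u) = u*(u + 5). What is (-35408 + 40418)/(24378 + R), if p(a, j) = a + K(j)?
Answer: 12525/56977 ≈ 0.21983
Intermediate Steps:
K(u) = -u*(5 + u)/5 (K(u) = -u*(u + 5)/5 = -u*(5 + u)/5)
p(a, j) = a - j*(5 + j)/5
R = -7936/5 (R = (-4 - 1*8 - 1/5*8**2)*(38 + 26) = (-4 - 8 - 1/5*64)*64 = (-4 - 8 - 64/5)*64 = -124/5*64 = -7936/5 ≈ -1587.2)
(-35408 + 40418)/(24378 + R) = (-35408 + 40418)/(24378 - 7936/5) = 5010/(113954/5) = 5010*(5/113954) = 12525/56977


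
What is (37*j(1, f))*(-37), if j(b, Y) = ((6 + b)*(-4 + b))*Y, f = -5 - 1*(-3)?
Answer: -57498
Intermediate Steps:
f = -2 (f = -5 + 3 = -2)
j(b, Y) = Y*(-4 + b)*(6 + b) (j(b, Y) = ((-4 + b)*(6 + b))*Y = Y*(-4 + b)*(6 + b))
(37*j(1, f))*(-37) = (37*(-2*(-24 + 1² + 2*1)))*(-37) = (37*(-2*(-24 + 1 + 2)))*(-37) = (37*(-2*(-21)))*(-37) = (37*42)*(-37) = 1554*(-37) = -57498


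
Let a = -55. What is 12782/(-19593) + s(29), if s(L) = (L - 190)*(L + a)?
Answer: 11714788/2799 ≈ 4185.3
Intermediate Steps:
s(L) = (-190 + L)*(-55 + L) (s(L) = (L - 190)*(L - 55) = (-190 + L)*(-55 + L))
12782/(-19593) + s(29) = 12782/(-19593) + (10450 + 29**2 - 245*29) = 12782*(-1/19593) + (10450 + 841 - 7105) = -1826/2799 + 4186 = 11714788/2799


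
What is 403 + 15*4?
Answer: 463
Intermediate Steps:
403 + 15*4 = 403 + 60 = 463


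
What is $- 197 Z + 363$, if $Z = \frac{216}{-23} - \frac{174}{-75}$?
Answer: $\frac{1009727}{575} \approx 1756.0$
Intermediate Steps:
$Z = - \frac{4066}{575}$ ($Z = 216 \left(- \frac{1}{23}\right) - - \frac{58}{25} = - \frac{216}{23} + \frac{58}{25} = - \frac{4066}{575} \approx -7.0713$)
$- 197 Z + 363 = \left(-197\right) \left(- \frac{4066}{575}\right) + 363 = \frac{801002}{575} + 363 = \frac{1009727}{575}$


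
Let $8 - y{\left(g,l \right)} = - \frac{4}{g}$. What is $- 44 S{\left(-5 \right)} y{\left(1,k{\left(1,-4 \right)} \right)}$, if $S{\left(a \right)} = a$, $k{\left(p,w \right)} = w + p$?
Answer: $2640$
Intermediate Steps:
$k{\left(p,w \right)} = p + w$
$y{\left(g,l \right)} = 8 + \frac{4}{g}$ ($y{\left(g,l \right)} = 8 - - \frac{4}{g} = 8 + \frac{4}{g}$)
$- 44 S{\left(-5 \right)} y{\left(1,k{\left(1,-4 \right)} \right)} = \left(-44\right) \left(-5\right) \left(8 + \frac{4}{1}\right) = 220 \left(8 + 4 \cdot 1\right) = 220 \left(8 + 4\right) = 220 \cdot 12 = 2640$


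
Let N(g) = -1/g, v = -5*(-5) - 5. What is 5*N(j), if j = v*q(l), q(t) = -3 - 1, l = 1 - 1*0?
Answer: 1/16 ≈ 0.062500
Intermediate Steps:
v = 20 (v = 25 - 5 = 20)
l = 1 (l = 1 + 0 = 1)
q(t) = -4
j = -80 (j = 20*(-4) = -80)
5*N(j) = 5*(-1/(-80)) = 5*(-1*(-1/80)) = 5*(1/80) = 1/16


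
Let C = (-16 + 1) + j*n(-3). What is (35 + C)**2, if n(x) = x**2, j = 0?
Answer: 400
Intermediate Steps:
C = -15 (C = (-16 + 1) + 0*(-3)**2 = -15 + 0*9 = -15 + 0 = -15)
(35 + C)**2 = (35 - 15)**2 = 20**2 = 400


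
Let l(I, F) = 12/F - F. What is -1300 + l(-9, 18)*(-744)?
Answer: 11596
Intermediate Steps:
l(I, F) = -F + 12/F
-1300 + l(-9, 18)*(-744) = -1300 + (-1*18 + 12/18)*(-744) = -1300 + (-18 + 12*(1/18))*(-744) = -1300 + (-18 + 2/3)*(-744) = -1300 - 52/3*(-744) = -1300 + 12896 = 11596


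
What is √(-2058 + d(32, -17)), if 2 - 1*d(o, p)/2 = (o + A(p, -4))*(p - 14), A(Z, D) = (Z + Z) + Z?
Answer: 4*I*√202 ≈ 56.851*I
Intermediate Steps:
A(Z, D) = 3*Z (A(Z, D) = 2*Z + Z = 3*Z)
d(o, p) = 4 - 2*(-14 + p)*(o + 3*p) (d(o, p) = 4 - 2*(o + 3*p)*(p - 14) = 4 - 2*(o + 3*p)*(-14 + p) = 4 - 2*(-14 + p)*(o + 3*p))
√(-2058 + d(32, -17)) = √(-2058 + (4 - 6*(-17)² + 28*32 + 84*(-17) - 2*32*(-17))) = √(-2058 + (4 - 6*289 + 896 - 1428 + 1088)) = √(-2058 + (4 - 1734 + 896 - 1428 + 1088)) = √(-2058 - 1174) = √(-3232) = 4*I*√202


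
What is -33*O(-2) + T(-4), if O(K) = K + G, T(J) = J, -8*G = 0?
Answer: 62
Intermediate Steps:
G = 0 (G = -⅛*0 = 0)
O(K) = K (O(K) = K + 0 = K)
-33*O(-2) + T(-4) = -33*(-2) - 4 = 66 - 4 = 62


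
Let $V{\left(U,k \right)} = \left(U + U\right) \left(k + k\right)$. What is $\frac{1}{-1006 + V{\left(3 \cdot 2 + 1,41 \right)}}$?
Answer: $\frac{1}{142} \approx 0.0070423$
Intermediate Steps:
$V{\left(U,k \right)} = 4 U k$ ($V{\left(U,k \right)} = 2 U 2 k = 4 U k$)
$\frac{1}{-1006 + V{\left(3 \cdot 2 + 1,41 \right)}} = \frac{1}{-1006 + 4 \left(3 \cdot 2 + 1\right) 41} = \frac{1}{-1006 + 4 \left(6 + 1\right) 41} = \frac{1}{-1006 + 4 \cdot 7 \cdot 41} = \frac{1}{-1006 + 1148} = \frac{1}{142}$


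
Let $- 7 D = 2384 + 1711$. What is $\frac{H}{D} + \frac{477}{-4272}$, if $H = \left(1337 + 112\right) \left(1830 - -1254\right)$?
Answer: $- \frac{707060511}{92560} \approx -7638.9$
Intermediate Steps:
$H = 4468716$ ($H = 1449 \left(1830 + 1254\right) = 1449 \cdot 3084 = 4468716$)
$D = -585$ ($D = - \frac{2384 + 1711}{7} = \left(- \frac{1}{7}\right) 4095 = -585$)
$\frac{H}{D} + \frac{477}{-4272} = \frac{4468716}{-585} + \frac{477}{-4272} = 4468716 \left(- \frac{1}{585}\right) + 477 \left(- \frac{1}{4272}\right) = - \frac{496524}{65} - \frac{159}{1424} = - \frac{707060511}{92560}$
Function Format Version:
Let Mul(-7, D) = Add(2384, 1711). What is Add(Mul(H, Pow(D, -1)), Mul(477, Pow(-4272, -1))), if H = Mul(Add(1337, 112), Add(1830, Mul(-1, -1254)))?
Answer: Rational(-707060511, 92560) ≈ -7638.9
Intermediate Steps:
H = 4468716 (H = Mul(1449, Add(1830, 1254)) = Mul(1449, 3084) = 4468716)
D = -585 (D = Mul(Rational(-1, 7), Add(2384, 1711)) = Mul(Rational(-1, 7), 4095) = -585)
Add(Mul(H, Pow(D, -1)), Mul(477, Pow(-4272, -1))) = Add(Mul(4468716, Pow(-585, -1)), Mul(477, Pow(-4272, -1))) = Add(Mul(4468716, Rational(-1, 585)), Mul(477, Rational(-1, 4272))) = Add(Rational(-496524, 65), Rational(-159, 1424)) = Rational(-707060511, 92560)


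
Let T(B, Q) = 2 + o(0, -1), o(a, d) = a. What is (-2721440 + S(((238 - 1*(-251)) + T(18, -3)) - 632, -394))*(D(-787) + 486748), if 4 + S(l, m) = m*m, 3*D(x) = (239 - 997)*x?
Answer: -5278150952320/3 ≈ -1.7594e+12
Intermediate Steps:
D(x) = -758*x/3 (D(x) = ((239 - 997)*x)/3 = (-758*x)/3 = -758*x/3)
T(B, Q) = 2 (T(B, Q) = 2 + 0 = 2)
S(l, m) = -4 + m**2 (S(l, m) = -4 + m*m = -4 + m**2)
(-2721440 + S(((238 - 1*(-251)) + T(18, -3)) - 632, -394))*(D(-787) + 486748) = (-2721440 + (-4 + (-394)**2))*(-758/3*(-787) + 486748) = (-2721440 + (-4 + 155236))*(596546/3 + 486748) = (-2721440 + 155232)*(2056790/3) = -2566208*2056790/3 = -5278150952320/3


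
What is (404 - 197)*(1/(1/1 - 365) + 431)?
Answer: 32474781/364 ≈ 89216.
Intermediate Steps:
(404 - 197)*(1/(1/1 - 365) + 431) = 207*(1/(1 - 365) + 431) = 207*(1/(-364) + 431) = 207*(-1/364 + 431) = 207*(156883/364) = 32474781/364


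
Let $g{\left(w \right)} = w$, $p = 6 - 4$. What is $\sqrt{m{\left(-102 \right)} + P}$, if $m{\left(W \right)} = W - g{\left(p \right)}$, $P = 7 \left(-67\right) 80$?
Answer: $2 i \sqrt{9406} \approx 193.97 i$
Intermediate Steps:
$p = 2$ ($p = 6 - 4 = 2$)
$P = -37520$ ($P = \left(-469\right) 80 = -37520$)
$m{\left(W \right)} = -2 + W$ ($m{\left(W \right)} = W - 2 = -2 + W$)
$\sqrt{m{\left(-102 \right)} + P} = \sqrt{\left(-2 - 102\right) - 37520} = \sqrt{-104 - 37520} = \sqrt{-37624} = 2 i \sqrt{9406}$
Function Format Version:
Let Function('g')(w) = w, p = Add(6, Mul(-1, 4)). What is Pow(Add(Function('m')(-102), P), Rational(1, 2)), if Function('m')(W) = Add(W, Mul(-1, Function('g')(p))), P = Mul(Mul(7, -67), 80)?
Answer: Mul(2, I, Pow(9406, Rational(1, 2))) ≈ Mul(193.97, I)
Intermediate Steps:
p = 2 (p = Add(6, -4) = 2)
P = -37520 (P = Mul(-469, 80) = -37520)
Function('m')(W) = Add(-2, W) (Function('m')(W) = Add(W, Mul(-1, 2)) = Add(W, -2) = Add(-2, W))
Pow(Add(Function('m')(-102), P), Rational(1, 2)) = Pow(Add(Add(-2, -102), -37520), Rational(1, 2)) = Pow(Add(-104, -37520), Rational(1, 2)) = Pow(-37624, Rational(1, 2)) = Mul(2, I, Pow(9406, Rational(1, 2)))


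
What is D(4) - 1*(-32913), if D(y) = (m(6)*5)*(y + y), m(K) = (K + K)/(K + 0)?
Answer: 32993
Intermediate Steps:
m(K) = 2 (m(K) = (2*K)/K = 2)
D(y) = 20*y (D(y) = (2*5)*(y + y) = 10*(2*y) = 20*y)
D(4) - 1*(-32913) = 20*4 - 1*(-32913) = 80 + 32913 = 32993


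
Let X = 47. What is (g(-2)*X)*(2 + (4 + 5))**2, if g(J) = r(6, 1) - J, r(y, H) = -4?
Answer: -11374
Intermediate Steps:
g(J) = -4 - J
(g(-2)*X)*(2 + (4 + 5))**2 = ((-4 - 1*(-2))*47)*(2 + (4 + 5))**2 = ((-4 + 2)*47)*(2 + 9)**2 = -2*47*11**2 = -94*121 = -11374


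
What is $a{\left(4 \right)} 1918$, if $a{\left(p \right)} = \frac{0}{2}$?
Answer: $0$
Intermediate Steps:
$a{\left(p \right)} = 0$ ($a{\left(p \right)} = 0 \cdot \frac{1}{2} = 0$)
$a{\left(4 \right)} 1918 = 0 \cdot 1918 = 0$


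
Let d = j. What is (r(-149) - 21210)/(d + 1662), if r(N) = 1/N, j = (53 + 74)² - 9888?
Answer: -3160291/1177547 ≈ -2.6838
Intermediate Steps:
j = 6241 (j = 127² - 9888 = 16129 - 9888 = 6241)
d = 6241
(r(-149) - 21210)/(d + 1662) = (1/(-149) - 21210)/(6241 + 1662) = (-1/149 - 21210)/7903 = -3160291/149*1/7903 = -3160291/1177547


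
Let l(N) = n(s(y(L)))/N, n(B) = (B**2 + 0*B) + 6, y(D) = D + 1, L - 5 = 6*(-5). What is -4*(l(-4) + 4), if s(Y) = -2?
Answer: -6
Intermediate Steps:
L = -25 (L = 5 + 6*(-5) = 5 - 30 = -25)
y(D) = 1 + D
n(B) = 6 + B**2 (n(B) = (B**2 + 0) + 6 = B**2 + 6 = 6 + B**2)
l(N) = 10/N (l(N) = (6 + (-2)**2)/N = (6 + 4)/N = 10/N)
-4*(l(-4) + 4) = -4*(10/(-4) + 4) = -4*(10*(-1/4) + 4) = -4*(-5/2 + 4) = -4*3/2 = -6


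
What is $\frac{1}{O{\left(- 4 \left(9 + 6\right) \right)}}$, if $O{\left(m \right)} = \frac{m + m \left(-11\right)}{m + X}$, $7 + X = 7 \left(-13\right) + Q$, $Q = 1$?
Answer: $- \frac{157}{600} \approx -0.26167$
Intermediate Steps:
$X = -97$ ($X = -7 + \left(7 \left(-13\right) + 1\right) = -7 + \left(-91 + 1\right) = -7 - 90 = -97$)
$O{\left(m \right)} = - \frac{10 m}{-97 + m}$ ($O{\left(m \right)} = \frac{m + m \left(-11\right)}{m - 97} = \frac{m - 11 m}{-97 + m} = \frac{\left(-10\right) m}{-97 + m} = - \frac{10 m}{-97 + m}$)
$\frac{1}{O{\left(- 4 \left(9 + 6\right) \right)}} = \frac{1}{\left(-10\right) \left(- 4 \left(9 + 6\right)\right) \frac{1}{-97 - 4 \left(9 + 6\right)}} = \frac{1}{\left(-10\right) \left(\left(-4\right) 15\right) \frac{1}{-97 - 60}} = \frac{1}{\left(-10\right) \left(-60\right) \frac{1}{-97 - 60}} = \frac{1}{\left(-10\right) \left(-60\right) \frac{1}{-157}} = \frac{1}{\left(-10\right) \left(-60\right) \left(- \frac{1}{157}\right)} = \frac{1}{- \frac{600}{157}} = - \frac{157}{600}$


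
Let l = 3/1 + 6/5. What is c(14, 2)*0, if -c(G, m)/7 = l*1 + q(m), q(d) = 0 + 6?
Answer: 0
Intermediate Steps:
l = 21/5 (l = 3*1 + 6*(1/5) = 3 + 6/5 = 21/5 ≈ 4.2000)
q(d) = 6
c(G, m) = -357/5 (c(G, m) = -7*((21/5)*1 + 6) = -7*(21/5 + 6) = -7*51/5 = -357/5)
c(14, 2)*0 = -357/5*0 = 0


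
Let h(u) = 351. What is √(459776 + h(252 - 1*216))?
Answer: √460127 ≈ 678.33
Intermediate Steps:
√(459776 + h(252 - 1*216)) = √(459776 + 351) = √460127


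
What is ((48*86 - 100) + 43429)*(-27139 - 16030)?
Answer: -2048671233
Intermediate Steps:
((48*86 - 100) + 43429)*(-27139 - 16030) = ((4128 - 100) + 43429)*(-43169) = (4028 + 43429)*(-43169) = 47457*(-43169) = -2048671233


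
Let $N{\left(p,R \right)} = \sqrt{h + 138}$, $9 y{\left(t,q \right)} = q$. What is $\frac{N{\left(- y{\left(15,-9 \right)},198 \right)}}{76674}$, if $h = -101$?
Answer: $\frac{\sqrt{37}}{76674} \approx 7.9333 \cdot 10^{-5}$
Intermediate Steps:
$y{\left(t,q \right)} = \frac{q}{9}$
$N{\left(p,R \right)} = \sqrt{37}$ ($N{\left(p,R \right)} = \sqrt{-101 + 138} = \sqrt{37}$)
$\frac{N{\left(- y{\left(15,-9 \right)},198 \right)}}{76674} = \frac{\sqrt{37}}{76674}$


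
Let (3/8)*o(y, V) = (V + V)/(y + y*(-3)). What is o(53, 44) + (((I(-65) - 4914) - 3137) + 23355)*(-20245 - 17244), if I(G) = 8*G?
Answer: -88123743136/159 ≈ -5.5424e+8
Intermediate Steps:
o(y, V) = -8*V/(3*y) (o(y, V) = 8*((V + V)/(y + y*(-3)))/3 = 8*((2*V)/(y - 3*y))/3 = 8*((2*V)/((-2*y)))/3 = 8*((2*V)*(-1/(2*y)))/3 = 8*(-V/y)/3 = -8*V/(3*y))
o(53, 44) + (((I(-65) - 4914) - 3137) + 23355)*(-20245 - 17244) = -8/3*44/53 + (((8*(-65) - 4914) - 3137) + 23355)*(-20245 - 17244) = -8/3*44*1/53 + (((-520 - 4914) - 3137) + 23355)*(-37489) = -352/159 + ((-5434 - 3137) + 23355)*(-37489) = -352/159 + (-8571 + 23355)*(-37489) = -352/159 + 14784*(-37489) = -352/159 - 554237376 = -88123743136/159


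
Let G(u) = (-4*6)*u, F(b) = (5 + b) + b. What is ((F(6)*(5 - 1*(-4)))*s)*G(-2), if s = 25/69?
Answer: 61200/23 ≈ 2660.9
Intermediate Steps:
F(b) = 5 + 2*b
G(u) = -24*u
s = 25/69 (s = 25*(1/69) = 25/69 ≈ 0.36232)
((F(6)*(5 - 1*(-4)))*s)*G(-2) = (((5 + 2*6)*(5 - 1*(-4)))*(25/69))*(-24*(-2)) = (((5 + 12)*(5 + 4))*(25/69))*48 = ((17*9)*(25/69))*48 = (153*(25/69))*48 = (1275/23)*48 = 61200/23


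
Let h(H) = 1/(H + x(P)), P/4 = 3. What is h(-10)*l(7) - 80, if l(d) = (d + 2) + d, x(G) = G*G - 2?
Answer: -2636/33 ≈ -79.879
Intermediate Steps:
P = 12 (P = 4*3 = 12)
x(G) = -2 + G**2 (x(G) = G**2 - 2 = -2 + G**2)
h(H) = 1/(142 + H) (h(H) = 1/(H + (-2 + 12**2)) = 1/(H + (-2 + 144)) = 1/(H + 142) = 1/(142 + H))
l(d) = 2 + 2*d (l(d) = (2 + d) + d = 2 + 2*d)
h(-10)*l(7) - 80 = (2 + 2*7)/(142 - 10) - 80 = (2 + 14)/132 - 80 = (1/132)*16 - 80 = 4/33 - 80 = -2636/33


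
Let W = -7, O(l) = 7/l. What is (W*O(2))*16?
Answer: -392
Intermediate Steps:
(W*O(2))*16 = -49/2*16 = -392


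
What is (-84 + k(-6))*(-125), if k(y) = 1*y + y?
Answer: 12000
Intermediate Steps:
k(y) = 2*y (k(y) = y + y = 2*y)
(-84 + k(-6))*(-125) = (-84 + 2*(-6))*(-125) = (-84 - 12)*(-125) = -96*(-125) = 12000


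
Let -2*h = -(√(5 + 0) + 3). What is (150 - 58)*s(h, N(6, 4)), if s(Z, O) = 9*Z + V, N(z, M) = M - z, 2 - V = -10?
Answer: 2346 + 414*√5 ≈ 3271.7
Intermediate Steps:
V = 12 (V = 2 - 1*(-10) = 2 + 10 = 12)
h = 3/2 + √5/2 (h = -(-1)*(√(5 + 0) + 3)/2 = -(-1)*(√5 + 3)/2 = -(-1)*(3 + √5)/2 = -(-3 - √5)/2 = 3/2 + √5/2 ≈ 2.6180)
s(Z, O) = 12 + 9*Z (s(Z, O) = 9*Z + 12 = 12 + 9*Z)
(150 - 58)*s(h, N(6, 4)) = (150 - 58)*(12 + 9*(3/2 + √5/2)) = 92*(12 + (27/2 + 9*√5/2)) = 92*(51/2 + 9*√5/2) = 2346 + 414*√5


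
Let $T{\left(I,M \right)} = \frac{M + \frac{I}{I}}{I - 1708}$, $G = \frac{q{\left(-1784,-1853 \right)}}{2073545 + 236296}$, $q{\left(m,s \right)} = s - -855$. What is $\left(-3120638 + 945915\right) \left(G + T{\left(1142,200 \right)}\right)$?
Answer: $\frac{1010904565589207}{1307370006} \approx 7.7324 \cdot 10^{5}$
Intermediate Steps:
$q{\left(m,s \right)} = 855 + s$ ($q{\left(m,s \right)} = s + 855 = 855 + s$)
$G = - \frac{998}{2309841}$ ($G = \frac{855 - 1853}{2073545 + 236296} = - \frac{998}{2309841} \approx -0.00043206$)
$T{\left(I,M \right)} = \frac{1 + M}{-1708 + I}$ ($T{\left(I,M \right)} = \frac{M + 1}{-1708 + I} = \frac{1 + M}{-1708 + I}$)
$\left(-3120638 + 945915\right) \left(G + T{\left(1142,200 \right)}\right) = \left(-3120638 + 945915\right) \left(- \frac{998}{2309841} + \frac{1 + 200}{-1708 + 1142}\right) = - 2174723 \left(- \frac{998}{2309841} + \frac{1}{-566} \cdot 201\right) = - 2174723 \left(- \frac{998}{2309841} - \frac{201}{566}\right) = \left(-2174723\right) \left(- \frac{464842909}{1307370006}\right) = \frac{1010904565589207}{1307370006}$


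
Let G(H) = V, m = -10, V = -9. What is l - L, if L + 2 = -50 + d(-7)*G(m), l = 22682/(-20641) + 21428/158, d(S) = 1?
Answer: 318824775/1630639 ≈ 195.52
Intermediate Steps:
G(H) = -9
l = 219355796/1630639 (l = 22682*(-1/20641) + 21428*(1/158) = -22682/20641 + 10714/79 = 219355796/1630639 ≈ 134.52)
L = -61 (L = -2 + (-50 + 1*(-9)) = -2 + (-50 - 9) = -2 - 59 = -61)
l - L = 219355796/1630639 - 1*(-61) = 219355796/1630639 + 61 = 318824775/1630639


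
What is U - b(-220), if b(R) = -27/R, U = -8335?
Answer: -1833727/220 ≈ -8335.1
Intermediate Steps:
U - b(-220) = -8335 - (-27)/(-220) = -8335 - (-27)*(-1)/220 = -8335 - 1*27/220 = -8335 - 27/220 = -1833727/220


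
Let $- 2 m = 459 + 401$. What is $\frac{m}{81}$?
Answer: $- \frac{430}{81} \approx -5.3086$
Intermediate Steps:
$m = -430$ ($m = - \frac{459 + 401}{2} = \left(- \frac{1}{2}\right) 860 = -430$)
$\frac{m}{81} = - \frac{430}{81}$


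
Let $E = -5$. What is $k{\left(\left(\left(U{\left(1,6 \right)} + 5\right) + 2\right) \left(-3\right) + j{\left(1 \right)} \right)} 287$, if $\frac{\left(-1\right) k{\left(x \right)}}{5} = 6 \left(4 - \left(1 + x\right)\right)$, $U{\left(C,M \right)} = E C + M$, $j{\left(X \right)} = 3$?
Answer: $-206640$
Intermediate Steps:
$U{\left(C,M \right)} = M - 5 C$ ($U{\left(C,M \right)} = - 5 C + M = M - 5 C$)
$k{\left(x \right)} = -90 + 30 x$ ($k{\left(x \right)} = - 5 \cdot 6 \left(4 - \left(1 + x\right)\right) = - 5 \cdot 6 \left(3 - x\right) = - 5 \left(18 - 6 x\right) = -90 + 30 x$)
$k{\left(\left(\left(U{\left(1,6 \right)} + 5\right) + 2\right) \left(-3\right) + j{\left(1 \right)} \right)} 287 = \left(-90 + 30 \left(\left(\left(\left(6 - 5\right) + 5\right) + 2\right) \left(-3\right) + 3\right)\right) 287 = \left(-90 + 30 \left(\left(\left(1 + 5\right) + 2\right) \left(-3\right) + 3\right)\right) 287 = \left(-90 + 30 \left(\left(6 + 2\right) \left(-3\right) + 3\right)\right) 287 = \left(-90 + 30 \left(8 \left(-3\right) + 3\right)\right) 287 = \left(-90 + 30 \left(-24 + 3\right)\right) 287 = \left(-90 + 30 \left(-21\right)\right) 287 = \left(-90 - 630\right) 287 = \left(-720\right) 287 = -206640$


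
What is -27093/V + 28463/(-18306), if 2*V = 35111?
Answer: -1991293309/642741966 ≈ -3.0981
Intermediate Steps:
V = 35111/2 (V = (1/2)*35111 = 35111/2 ≈ 17556.)
-27093/V + 28463/(-18306) = -27093/35111/2 + 28463/(-18306) = -27093*2/35111 + 28463*(-1/18306) = -54186/35111 - 28463/18306 = -1991293309/642741966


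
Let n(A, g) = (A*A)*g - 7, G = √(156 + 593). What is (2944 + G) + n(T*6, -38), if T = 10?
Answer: -133863 + √749 ≈ -1.3384e+5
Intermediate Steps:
G = √749 ≈ 27.368
n(A, g) = -7 + g*A² (n(A, g) = A²*g - 7 = g*A² - 7 = -7 + g*A²)
(2944 + G) + n(T*6, -38) = (2944 + √749) + (-7 - 38*(10*6)²) = (2944 + √749) + (-7 - 38*60²) = (2944 + √749) + (-7 - 38*3600) = (2944 + √749) + (-7 - 136800) = (2944 + √749) - 136807 = -133863 + √749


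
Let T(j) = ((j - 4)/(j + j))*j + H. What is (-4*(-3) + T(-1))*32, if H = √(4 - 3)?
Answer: 336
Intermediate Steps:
H = 1 (H = √1 = 1)
T(j) = -1 + j/2 (T(j) = ((j - 4)/(j + j))*j + 1 = ((-4 + j)/((2*j)))*j + 1 = ((-4 + j)*(1/(2*j)))*j + 1 = ((-4 + j)/(2*j))*j + 1 = (-2 + j/2) + 1 = -1 + j/2)
(-4*(-3) + T(-1))*32 = (-4*(-3) + (-1 + (½)*(-1)))*32 = (12 + (-1 - ½))*32 = (12 - 3/2)*32 = (21/2)*32 = 336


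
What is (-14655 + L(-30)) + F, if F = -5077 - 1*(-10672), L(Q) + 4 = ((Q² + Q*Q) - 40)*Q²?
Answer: 1574936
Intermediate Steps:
L(Q) = -4 + Q²*(-40 + 2*Q²) (L(Q) = -4 + ((Q² + Q*Q) - 40)*Q² = -4 + ((Q² + Q²) - 40)*Q² = -4 + (2*Q² - 40)*Q² = -4 + (-40 + 2*Q²)*Q² = -4 + Q²*(-40 + 2*Q²))
F = 5595 (F = -5077 + 10672 = 5595)
(-14655 + L(-30)) + F = (-14655 + (-4 - 40*(-30)² + 2*(-30)⁴)) + 5595 = (-14655 + (-4 - 40*900 + 2*810000)) + 5595 = (-14655 + (-4 - 36000 + 1620000)) + 5595 = (-14655 + 1583996) + 5595 = 1569341 + 5595 = 1574936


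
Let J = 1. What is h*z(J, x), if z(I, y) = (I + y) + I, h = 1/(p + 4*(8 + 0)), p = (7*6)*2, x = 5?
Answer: 7/116 ≈ 0.060345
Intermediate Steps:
p = 84 (p = 42*2 = 84)
h = 1/116 (h = 1/(84 + 4*(8 + 0)) = 1/(84 + 4*8) = 1/(84 + 32) = 1/116 ≈ 0.0086207)
z(I, y) = y + 2*I
h*z(J, x) = (5 + 2*1)/116 = (5 + 2)/116 = (1/116)*7 = 7/116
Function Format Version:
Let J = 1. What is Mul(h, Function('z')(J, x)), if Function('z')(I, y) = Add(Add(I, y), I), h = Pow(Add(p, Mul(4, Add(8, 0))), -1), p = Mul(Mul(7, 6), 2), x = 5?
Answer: Rational(7, 116) ≈ 0.060345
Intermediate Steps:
p = 84 (p = Mul(42, 2) = 84)
h = Rational(1, 116) (h = Pow(Add(84, Mul(4, Add(8, 0))), -1) = Pow(Add(84, Mul(4, 8)), -1) = Pow(Add(84, 32), -1) = Pow(116, -1) = Rational(1, 116) ≈ 0.0086207)
Function('z')(I, y) = Add(y, Mul(2, I))
Mul(h, Function('z')(J, x)) = Mul(Rational(1, 116), Add(5, Mul(2, 1))) = Mul(Rational(1, 116), Add(5, 2)) = Mul(Rational(1, 116), 7) = Rational(7, 116)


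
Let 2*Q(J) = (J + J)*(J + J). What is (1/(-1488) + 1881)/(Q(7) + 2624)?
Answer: 2798927/4050336 ≈ 0.69104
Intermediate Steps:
Q(J) = 2*J² (Q(J) = ((J + J)*(J + J))/2 = ((2*J)*(2*J))/2 = (4*J²)/2 = 2*J²)
(1/(-1488) + 1881)/(Q(7) + 2624) = (1/(-1488) + 1881)/(2*7² + 2624) = (-1/1488 + 1881)/(2*49 + 2624) = 2798927/(1488*(98 + 2624)) = (2798927/1488)/2722 = (2798927/1488)*(1/2722) = 2798927/4050336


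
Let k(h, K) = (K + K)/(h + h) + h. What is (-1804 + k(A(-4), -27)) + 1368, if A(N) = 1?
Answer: -462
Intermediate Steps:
k(h, K) = h + K/h (k(h, K) = (2*K)/((2*h)) + h = (2*K)*(1/(2*h)) + h = K/h + h = h + K/h)
(-1804 + k(A(-4), -27)) + 1368 = (-1804 + (1 - 27/1)) + 1368 = (-1804 + (1 - 27*1)) + 1368 = (-1804 + (1 - 27)) + 1368 = (-1804 - 26) + 1368 = -1830 + 1368 = -462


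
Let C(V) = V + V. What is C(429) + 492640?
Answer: 493498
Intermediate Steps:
C(V) = 2*V
C(429) + 492640 = 2*429 + 492640 = 858 + 492640 = 493498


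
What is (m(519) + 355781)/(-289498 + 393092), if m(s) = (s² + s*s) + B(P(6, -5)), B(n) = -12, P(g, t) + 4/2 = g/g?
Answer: 894491/103594 ≈ 8.6346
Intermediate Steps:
P(g, t) = -1 (P(g, t) = -2 + g/g = -2 + 1 = -1)
m(s) = -12 + 2*s² (m(s) = (s² + s*s) - 12 = (s² + s²) - 12 = 2*s² - 12 = -12 + 2*s²)
(m(519) + 355781)/(-289498 + 393092) = ((-12 + 2*519²) + 355781)/(-289498 + 393092) = ((-12 + 2*269361) + 355781)/103594 = ((-12 + 538722) + 355781)*(1/103594) = (538710 + 355781)*(1/103594) = 894491*(1/103594) = 894491/103594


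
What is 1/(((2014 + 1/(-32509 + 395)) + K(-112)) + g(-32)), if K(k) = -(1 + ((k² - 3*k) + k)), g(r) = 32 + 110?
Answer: -32114/340825883 ≈ -9.4224e-5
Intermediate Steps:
g(r) = 142
K(k) = -1 - k² + 2*k (K(k) = -(1 + (k² - 2*k)) = -(1 + k² - 2*k) = -1 - k² + 2*k)
1/(((2014 + 1/(-32509 + 395)) + K(-112)) + g(-32)) = 1/(((2014 + 1/(-32509 + 395)) + (-1 - 1*(-112)² + 2*(-112))) + 142) = 1/(((2014 + 1/(-32114)) + (-1 - 1*12544 - 224)) + 142) = 1/(((2014 - 1/32114) + (-1 - 12544 - 224)) + 142) = 1/((64677595/32114 - 12769) + 142) = 1/(-345386071/32114 + 142) = 1/(-340825883/32114) = -32114/340825883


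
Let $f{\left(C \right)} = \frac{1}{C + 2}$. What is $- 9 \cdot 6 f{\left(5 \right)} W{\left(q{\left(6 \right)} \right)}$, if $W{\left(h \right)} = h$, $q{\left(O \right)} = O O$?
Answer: $- \frac{1944}{7} \approx -277.71$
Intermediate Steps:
$q{\left(O \right)} = O^{2}$
$f{\left(C \right)} = \frac{1}{2 + C}$
$- 9 \cdot 6 f{\left(5 \right)} W{\left(q{\left(6 \right)} \right)} = - 9 \frac{6}{2 + 5} \cdot 6^{2} = - 9 \cdot \frac{6}{7} \cdot 36 = - 9 \cdot 6 \cdot \frac{1}{7} \cdot 36 = \left(-9\right) \frac{6}{7} \cdot 36 = \left(- \frac{54}{7}\right) 36 = - \frac{1944}{7}$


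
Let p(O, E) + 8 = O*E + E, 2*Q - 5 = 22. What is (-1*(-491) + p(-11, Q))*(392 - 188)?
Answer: 70992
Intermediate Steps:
Q = 27/2 (Q = 5/2 + (½)*22 = 5/2 + 11 = 27/2 ≈ 13.500)
p(O, E) = -8 + E + E*O (p(O, E) = -8 + (O*E + E) = -8 + (E*O + E) = -8 + (E + E*O) = -8 + E + E*O)
(-1*(-491) + p(-11, Q))*(392 - 188) = (-1*(-491) + (-8 + 27/2 + (27/2)*(-11)))*(392 - 188) = (491 + (-8 + 27/2 - 297/2))*204 = (491 - 143)*204 = 348*204 = 70992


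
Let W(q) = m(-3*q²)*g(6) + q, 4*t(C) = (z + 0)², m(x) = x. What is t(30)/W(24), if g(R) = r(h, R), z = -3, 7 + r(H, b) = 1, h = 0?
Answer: 3/13856 ≈ 0.00021651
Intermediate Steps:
r(H, b) = -6 (r(H, b) = -7 + 1 = -6)
g(R) = -6
t(C) = 9/4 (t(C) = (-3 + 0)²/4 = (¼)*(-3)² = (¼)*9 = 9/4)
W(q) = q + 18*q² (W(q) = -3*q²*(-6) + q = 18*q² + q = q + 18*q²)
t(30)/W(24) = 9/(4*((24*(1 + 18*24)))) = 9/(4*((24*(1 + 432)))) = 9/(4*((24*433))) = (9/4)/10392 = (9/4)*(1/10392) = 3/13856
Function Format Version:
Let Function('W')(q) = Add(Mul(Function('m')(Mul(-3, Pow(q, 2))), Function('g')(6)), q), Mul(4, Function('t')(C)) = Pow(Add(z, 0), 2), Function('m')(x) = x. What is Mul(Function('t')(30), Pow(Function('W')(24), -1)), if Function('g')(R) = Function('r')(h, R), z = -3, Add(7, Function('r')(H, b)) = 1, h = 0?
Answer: Rational(3, 13856) ≈ 0.00021651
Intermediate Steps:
Function('r')(H, b) = -6 (Function('r')(H, b) = Add(-7, 1) = -6)
Function('g')(R) = -6
Function('t')(C) = Rational(9, 4) (Function('t')(C) = Mul(Rational(1, 4), Pow(Add(-3, 0), 2)) = Mul(Rational(1, 4), Pow(-3, 2)) = Mul(Rational(1, 4), 9) = Rational(9, 4))
Function('W')(q) = Add(q, Mul(18, Pow(q, 2))) (Function('W')(q) = Add(Mul(Mul(-3, Pow(q, 2)), -6), q) = Add(Mul(18, Pow(q, 2)), q) = Add(q, Mul(18, Pow(q, 2))))
Mul(Function('t')(30), Pow(Function('W')(24), -1)) = Mul(Rational(9, 4), Pow(Mul(24, Add(1, Mul(18, 24))), -1)) = Mul(Rational(9, 4), Pow(Mul(24, Add(1, 432)), -1)) = Mul(Rational(9, 4), Pow(Mul(24, 433), -1)) = Mul(Rational(9, 4), Pow(10392, -1)) = Mul(Rational(9, 4), Rational(1, 10392)) = Rational(3, 13856)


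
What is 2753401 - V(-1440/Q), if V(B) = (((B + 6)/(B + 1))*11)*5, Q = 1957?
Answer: 129358337/47 ≈ 2.7523e+6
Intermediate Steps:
V(B) = 55*(6 + B)/(1 + B) (V(B) = (((6 + B)/(1 + B))*11)*5 = (11*(6 + B)/(1 + B))*5 = 55*(6 + B)/(1 + B))
2753401 - V(-1440/Q) = 2753401 - 55*(6 - 1440/1957)/(1 - 1440/1957) = 2753401 - 55*10302/(517/1957*1957) = 2753401 - 55*1957*10302/(517*1957) = 2753401 - 1*51510/47 = 2753401 - 51510/47 = 129358337/47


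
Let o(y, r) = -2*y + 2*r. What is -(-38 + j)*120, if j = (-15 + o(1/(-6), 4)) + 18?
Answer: 3200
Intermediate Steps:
j = 34/3 (j = (-15 + (-2/(-6) + 2*4)) + 18 = (-15 + (-2*(-1)/6 + 8)) + 18 = (-15 + (-2*(-⅙) + 8)) + 18 = (-15 + (⅓ + 8)) + 18 = (-15 + 25/3) + 18 = -20/3 + 18 = 34/3 ≈ 11.333)
-(-38 + j)*120 = -(-38 + 34/3)*120 = -(-80)*120/3 = -1*(-3200) = 3200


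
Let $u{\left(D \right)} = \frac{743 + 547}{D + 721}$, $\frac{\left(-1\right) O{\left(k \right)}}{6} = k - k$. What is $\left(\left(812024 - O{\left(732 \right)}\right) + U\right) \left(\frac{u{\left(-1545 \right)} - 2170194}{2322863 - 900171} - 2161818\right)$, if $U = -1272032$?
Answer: $\frac{407052013261996755}{409322} \approx 9.9445 \cdot 10^{11}$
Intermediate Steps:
$O{\left(k \right)} = 0$ ($O{\left(k \right)} = - 6 \left(k - k\right) = \left(-6\right) 0 = 0$)
$u{\left(D \right)} = \frac{1290}{721 + D}$
$\left(\left(812024 - O{\left(732 \right)}\right) + U\right) \left(\frac{u{\left(-1545 \right)} - 2170194}{2322863 - 900171} - 2161818\right) = \left(\left(812024 - 0\right) - 1272032\right) \left(\frac{\frac{1290}{721 - 1545} - 2170194}{2322863 - 900171} - 2161818\right) = \left(\left(812024 + 0\right) - 1272032\right) \left(\frac{\frac{1290}{-824} - 2170194}{1422692} - 2161818\right) = \left(812024 - 1272032\right) \left(\left(1290 \left(- \frac{1}{824}\right) - 2170194\right) \frac{1}{1422692} - 2161818\right) = - 460008 \left(\left(- \frac{645}{412} - 2170194\right) \frac{1}{1422692} - 2161818\right) = - 460008 \left(\left(- \frac{894120573}{412}\right) \frac{1}{1422692} - 2161818\right) = - 460008 \left(- \frac{4995087}{3274576} - 2161818\right) = \left(-460008\right) \left(- \frac{7079042334255}{3274576}\right) = \frac{407052013261996755}{409322}$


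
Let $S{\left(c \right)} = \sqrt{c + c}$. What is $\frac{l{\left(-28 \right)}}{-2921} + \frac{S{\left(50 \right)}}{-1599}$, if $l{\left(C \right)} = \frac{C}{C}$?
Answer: $- \frac{30809}{4670679} \approx -0.0065963$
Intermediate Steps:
$l{\left(C \right)} = 1$
$S{\left(c \right)} = \sqrt{2} \sqrt{c}$ ($S{\left(c \right)} = \sqrt{2 c} = \sqrt{2} \sqrt{c}$)
$\frac{l{\left(-28 \right)}}{-2921} + \frac{S{\left(50 \right)}}{-1599} = 1 \frac{1}{-2921} + \frac{\sqrt{2} \sqrt{50}}{-1599} = 1 \left(- \frac{1}{2921}\right) + \sqrt{2} \cdot 5 \sqrt{2} \left(- \frac{1}{1599}\right) = - \frac{1}{2921} + 10 \left(- \frac{1}{1599}\right) = - \frac{1}{2921} - \frac{10}{1599} = - \frac{30809}{4670679}$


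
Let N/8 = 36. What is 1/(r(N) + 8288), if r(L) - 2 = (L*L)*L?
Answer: 1/23896162 ≈ 4.1848e-8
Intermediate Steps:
N = 288 (N = 8*36 = 288)
r(L) = 2 + L**3 (r(L) = 2 + (L*L)*L = 2 + L**2*L = 2 + L**3)
1/(r(N) + 8288) = 1/((2 + 288**3) + 8288) = 1/((2 + 23887872) + 8288) = 1/(23887874 + 8288) = 1/23896162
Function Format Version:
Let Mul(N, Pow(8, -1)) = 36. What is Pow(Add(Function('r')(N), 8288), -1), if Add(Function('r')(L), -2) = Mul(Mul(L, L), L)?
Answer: Rational(1, 23896162) ≈ 4.1848e-8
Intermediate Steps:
N = 288 (N = Mul(8, 36) = 288)
Function('r')(L) = Add(2, Pow(L, 3)) (Function('r')(L) = Add(2, Mul(Mul(L, L), L)) = Add(2, Mul(Pow(L, 2), L)) = Add(2, Pow(L, 3)))
Pow(Add(Function('r')(N), 8288), -1) = Pow(Add(Add(2, Pow(288, 3)), 8288), -1) = Pow(Add(Add(2, 23887872), 8288), -1) = Pow(Add(23887874, 8288), -1) = Pow(23896162, -1) = Rational(1, 23896162)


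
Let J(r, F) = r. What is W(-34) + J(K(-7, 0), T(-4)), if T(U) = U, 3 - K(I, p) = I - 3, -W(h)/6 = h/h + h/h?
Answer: 1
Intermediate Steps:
W(h) = -12 (W(h) = -6*(h/h + h/h) = -6*(1 + 1) = -6*2 = -12)
K(I, p) = 6 - I (K(I, p) = 3 - (I - 3) = 3 - (-3 + I) = 3 + (3 - I) = 6 - I)
W(-34) + J(K(-7, 0), T(-4)) = -12 + (6 - 1*(-7)) = -12 + (6 + 7) = -12 + 13 = 1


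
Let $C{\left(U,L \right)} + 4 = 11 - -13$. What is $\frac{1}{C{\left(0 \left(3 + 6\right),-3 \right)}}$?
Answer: $\frac{1}{20} \approx 0.05$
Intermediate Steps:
$C{\left(U,L \right)} = 20$ ($C{\left(U,L \right)} = -4 + \left(11 - -13\right) = -4 + \left(11 + 13\right) = -4 + 24 = 20$)
$\frac{1}{C{\left(0 \left(3 + 6\right),-3 \right)}} = \frac{1}{20}$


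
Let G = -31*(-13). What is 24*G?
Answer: 9672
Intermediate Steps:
G = 403
24*G = 24*403 = 9672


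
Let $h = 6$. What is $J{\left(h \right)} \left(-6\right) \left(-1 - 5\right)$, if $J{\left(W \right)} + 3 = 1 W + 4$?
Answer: $252$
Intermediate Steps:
$J{\left(W \right)} = 1 + W$ ($J{\left(W \right)} = -3 + \left(1 W + 4\right) = -3 + \left(W + 4\right) = -3 + \left(4 + W\right) = 1 + W$)
$J{\left(h \right)} \left(-6\right) \left(-1 - 5\right) = \left(1 + 6\right) \left(-6\right) \left(-1 - 5\right) = 7 \left(-6\right) \left(-6\right) = \left(-42\right) \left(-6\right) = 252$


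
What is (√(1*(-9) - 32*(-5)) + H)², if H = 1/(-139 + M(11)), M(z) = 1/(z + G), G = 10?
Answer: 1285723765/8514724 - 21*√151/1459 ≈ 150.82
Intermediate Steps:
M(z) = 1/(10 + z) (M(z) = 1/(z + 10) = 1/(10 + z))
H = -21/2918 (H = 1/(-139 + 1/(10 + 11)) = 1/(-139 + 1/21) = 1/(-2918/21) = -21/2918 ≈ -0.0071967)
(√(1*(-9) - 32*(-5)) + H)² = (√(1*(-9) - 32*(-5)) - 21/2918)² = (√(-9 + 160) - 21/2918)² = (√151 - 21/2918)² = (-21/2918 + √151)²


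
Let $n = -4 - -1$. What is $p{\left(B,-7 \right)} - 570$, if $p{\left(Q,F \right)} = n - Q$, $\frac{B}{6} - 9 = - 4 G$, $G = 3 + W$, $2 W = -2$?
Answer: $-579$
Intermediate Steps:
$n = -3$ ($n = -4 + 1 = -3$)
$W = -1$ ($W = \frac{1}{2} \left(-2\right) = -1$)
$G = 2$ ($G = 3 - 1 = 2$)
$B = 6$ ($B = 54 + 6 \left(\left(-4\right) 2\right) = 54 + 6 \left(-8\right) = 54 - 48 = 6$)
$p{\left(Q,F \right)} = -3 - Q$
$p{\left(B,-7 \right)} - 570 = \left(-3 - 6\right) - 570 = -9 - 570 = -579$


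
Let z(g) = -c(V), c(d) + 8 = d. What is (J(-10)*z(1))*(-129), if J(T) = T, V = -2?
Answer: 12900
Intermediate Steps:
c(d) = -8 + d
z(g) = 10 (z(g) = -(-8 - 2) = -1*(-10) = 10)
(J(-10)*z(1))*(-129) = -10*10*(-129) = -100*(-129) = 12900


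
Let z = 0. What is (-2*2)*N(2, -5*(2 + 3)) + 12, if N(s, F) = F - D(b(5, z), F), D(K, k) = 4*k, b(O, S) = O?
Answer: -288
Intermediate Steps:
N(s, F) = -3*F (N(s, F) = F - 4*F = -3*F)
(-2*2)*N(2, -5*(2 + 3)) + 12 = (-2*2)*(-(-15)*(2 + 3)) + 12 = -(-12)*(-5*5) + 12 = -(-12)*(-25) + 12 = -4*75 + 12 = -300 + 12 = -288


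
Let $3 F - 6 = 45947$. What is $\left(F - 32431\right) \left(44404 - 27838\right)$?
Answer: $-283499480$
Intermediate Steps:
$F = \frac{45953}{3}$ ($F = 2 + \frac{1}{3} \cdot 45947 = 2 + \frac{45947}{3} = \frac{45953}{3} \approx 15318.0$)
$\left(F - 32431\right) \left(44404 - 27838\right) = \left(\frac{45953}{3} - 32431\right) \left(44404 - 27838\right) = \left(- \frac{51340}{3}\right) 16566 = -283499480$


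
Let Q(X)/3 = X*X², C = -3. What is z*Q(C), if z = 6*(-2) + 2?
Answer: 810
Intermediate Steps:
z = -10 (z = -12 + 2 = -10)
Q(X) = 3*X³ (Q(X) = 3*(X*X²) = 3*X³)
z*Q(C) = -30*(-3)³ = -30*(-27) = -10*(-81) = 810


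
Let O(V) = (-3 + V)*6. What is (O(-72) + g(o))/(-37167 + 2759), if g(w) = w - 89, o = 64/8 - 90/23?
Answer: 12303/791384 ≈ 0.015546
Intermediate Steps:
O(V) = -18 + 6*V
o = 94/23 (o = 64*(1/8) - 90*1/23 = 8 - 90/23 = 94/23 ≈ 4.0870)
g(w) = -89 + w
(O(-72) + g(o))/(-37167 + 2759) = ((-18 + 6*(-72)) + (-89 + 94/23))/(-37167 + 2759) = ((-18 - 432) - 1953/23)/(-34408) = (-450 - 1953/23)*(-1/34408) = -12303/23*(-1/34408) = 12303/791384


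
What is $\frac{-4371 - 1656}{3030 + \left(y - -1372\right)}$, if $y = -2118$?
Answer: $- \frac{6027}{2284} \approx -2.6388$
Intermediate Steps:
$\frac{-4371 - 1656}{3030 + \left(y - -1372\right)} = \frac{-4371 - 1656}{3030 - 746} = - \frac{6027}{3030 + \left(-2118 + 1372\right)} = - \frac{6027}{3030 - 746} = - \frac{6027}{2284}$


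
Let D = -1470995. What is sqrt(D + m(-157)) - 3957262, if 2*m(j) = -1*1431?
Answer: -3957262 + I*sqrt(5886842)/2 ≈ -3.9573e+6 + 1213.1*I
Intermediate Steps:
m(j) = -1431/2 (m(j) = (-1*1431)/2 = (1/2)*(-1431) = -1431/2)
sqrt(D + m(-157)) - 3957262 = sqrt(-1470995 - 1431/2) - 3957262 = sqrt(-2943421/2) - 3957262 = I*sqrt(5886842)/2 - 3957262 = -3957262 + I*sqrt(5886842)/2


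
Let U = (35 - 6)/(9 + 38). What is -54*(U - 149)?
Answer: 376596/47 ≈ 8012.7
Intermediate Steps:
U = 29/47 ≈ 0.61702
-54*(U - 149) = -54*(29/47 - 149) = -54*(-6974/47) = 376596/47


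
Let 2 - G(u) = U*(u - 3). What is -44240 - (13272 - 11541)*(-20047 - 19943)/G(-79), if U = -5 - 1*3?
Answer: -16359275/109 ≈ -1.5009e+5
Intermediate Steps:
U = -8 (U = -5 - 3 = -8)
G(u) = -22 + 8*u (G(u) = 2 - (-8)*(u - 3) = 2 - (-8)*(-3 + u) = 2 - (24 - 8*u) = 2 + (-24 + 8*u) = -22 + 8*u)
-44240 - (13272 - 11541)*(-20047 - 19943)/G(-79) = -44240 - (13272 - 11541)*(-20047 - 19943)/(-22 + 8*(-79)) = -44240 - 1731*(-39990)/(-22 - 632) = -44240 - (-69222690)/(-654) = -44240 - (-69222690)*(-1)/654 = -44240 - 1*11537115/109 = -44240 - 11537115/109 = -16359275/109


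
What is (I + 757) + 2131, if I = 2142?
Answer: 5030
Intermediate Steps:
(I + 757) + 2131 = (2142 + 757) + 2131 = 2899 + 2131 = 5030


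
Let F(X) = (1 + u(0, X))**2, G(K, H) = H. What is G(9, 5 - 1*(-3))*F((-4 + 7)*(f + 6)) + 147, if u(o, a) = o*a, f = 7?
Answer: 155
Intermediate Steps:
u(o, a) = a*o
F(X) = 1 (F(X) = (1 + X*0)**2 = (1 + 0)**2 = 1**2 = 1)
G(9, 5 - 1*(-3))*F((-4 + 7)*(f + 6)) + 147 = (5 - 1*(-3))*1 + 147 = (5 + 3)*1 + 147 = 8*1 + 147 = 8 + 147 = 155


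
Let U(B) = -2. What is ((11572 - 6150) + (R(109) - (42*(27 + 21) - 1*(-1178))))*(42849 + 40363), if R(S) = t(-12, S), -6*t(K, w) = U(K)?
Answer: 556272220/3 ≈ 1.8542e+8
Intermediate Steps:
t(K, w) = ⅓ (t(K, w) = -⅙*(-2) = ⅓)
R(S) = ⅓
((11572 - 6150) + (R(109) - (42*(27 + 21) - 1*(-1178))))*(42849 + 40363) = ((11572 - 6150) + (⅓ - (42*(27 + 21) - 1*(-1178))))*(42849 + 40363) = (5422 + (⅓ - (42*48 + 1178)))*83212 = (5422 + (⅓ - (2016 + 1178)))*83212 = (5422 + (⅓ - 1*3194))*83212 = (5422 + (⅓ - 3194))*83212 = (5422 - 9581/3)*83212 = (6685/3)*83212 = 556272220/3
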